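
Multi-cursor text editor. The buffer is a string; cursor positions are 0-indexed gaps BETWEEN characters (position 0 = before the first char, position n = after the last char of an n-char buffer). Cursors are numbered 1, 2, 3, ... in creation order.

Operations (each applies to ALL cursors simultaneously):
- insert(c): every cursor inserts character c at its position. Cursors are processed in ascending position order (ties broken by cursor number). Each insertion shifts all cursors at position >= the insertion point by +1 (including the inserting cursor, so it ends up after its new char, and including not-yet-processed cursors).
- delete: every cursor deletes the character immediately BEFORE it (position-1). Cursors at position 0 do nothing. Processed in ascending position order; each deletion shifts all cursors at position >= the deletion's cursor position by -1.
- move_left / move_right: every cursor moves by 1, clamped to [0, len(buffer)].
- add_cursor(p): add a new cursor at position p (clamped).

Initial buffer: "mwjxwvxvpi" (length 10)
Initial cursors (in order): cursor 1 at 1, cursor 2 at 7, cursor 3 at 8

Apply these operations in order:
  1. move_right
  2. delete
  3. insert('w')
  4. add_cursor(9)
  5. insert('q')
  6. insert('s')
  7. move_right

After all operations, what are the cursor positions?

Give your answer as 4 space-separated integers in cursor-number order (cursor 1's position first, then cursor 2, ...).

After op 1 (move_right): buffer="mwjxwvxvpi" (len 10), cursors c1@2 c2@8 c3@9, authorship ..........
After op 2 (delete): buffer="mjxwvxi" (len 7), cursors c1@1 c2@6 c3@6, authorship .......
After op 3 (insert('w')): buffer="mwjxwvxwwi" (len 10), cursors c1@2 c2@9 c3@9, authorship .1.....23.
After op 4 (add_cursor(9)): buffer="mwjxwvxwwi" (len 10), cursors c1@2 c2@9 c3@9 c4@9, authorship .1.....23.
After op 5 (insert('q')): buffer="mwqjxwvxwwqqqi" (len 14), cursors c1@3 c2@13 c3@13 c4@13, authorship .11.....23234.
After op 6 (insert('s')): buffer="mwqsjxwvxwwqqqsssi" (len 18), cursors c1@4 c2@17 c3@17 c4@17, authorship .111.....23234234.
After op 7 (move_right): buffer="mwqsjxwvxwwqqqsssi" (len 18), cursors c1@5 c2@18 c3@18 c4@18, authorship .111.....23234234.

Answer: 5 18 18 18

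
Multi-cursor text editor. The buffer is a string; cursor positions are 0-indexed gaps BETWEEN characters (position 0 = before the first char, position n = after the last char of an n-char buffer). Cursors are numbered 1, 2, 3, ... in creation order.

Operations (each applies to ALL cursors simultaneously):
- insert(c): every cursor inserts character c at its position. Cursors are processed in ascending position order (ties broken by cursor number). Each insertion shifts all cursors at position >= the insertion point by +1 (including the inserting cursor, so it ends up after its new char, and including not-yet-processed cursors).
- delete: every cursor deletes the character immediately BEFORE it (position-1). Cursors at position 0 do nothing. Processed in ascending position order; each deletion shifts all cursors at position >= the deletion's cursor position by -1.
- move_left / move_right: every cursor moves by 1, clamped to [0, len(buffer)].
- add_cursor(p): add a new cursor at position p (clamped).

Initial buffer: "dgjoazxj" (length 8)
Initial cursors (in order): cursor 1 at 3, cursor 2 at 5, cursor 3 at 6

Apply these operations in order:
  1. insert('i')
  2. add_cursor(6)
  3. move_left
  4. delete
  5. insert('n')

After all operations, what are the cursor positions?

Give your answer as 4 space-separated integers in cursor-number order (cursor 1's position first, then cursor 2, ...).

After op 1 (insert('i')): buffer="dgjioaizixj" (len 11), cursors c1@4 c2@7 c3@9, authorship ...1..2.3..
After op 2 (add_cursor(6)): buffer="dgjioaizixj" (len 11), cursors c1@4 c4@6 c2@7 c3@9, authorship ...1..2.3..
After op 3 (move_left): buffer="dgjioaizixj" (len 11), cursors c1@3 c4@5 c2@6 c3@8, authorship ...1..2.3..
After op 4 (delete): buffer="dgiiixj" (len 7), cursors c1@2 c2@3 c4@3 c3@4, authorship ..123..
After op 5 (insert('n')): buffer="dgninninixj" (len 11), cursors c1@3 c2@6 c4@6 c3@8, authorship ..1124233..

Answer: 3 6 8 6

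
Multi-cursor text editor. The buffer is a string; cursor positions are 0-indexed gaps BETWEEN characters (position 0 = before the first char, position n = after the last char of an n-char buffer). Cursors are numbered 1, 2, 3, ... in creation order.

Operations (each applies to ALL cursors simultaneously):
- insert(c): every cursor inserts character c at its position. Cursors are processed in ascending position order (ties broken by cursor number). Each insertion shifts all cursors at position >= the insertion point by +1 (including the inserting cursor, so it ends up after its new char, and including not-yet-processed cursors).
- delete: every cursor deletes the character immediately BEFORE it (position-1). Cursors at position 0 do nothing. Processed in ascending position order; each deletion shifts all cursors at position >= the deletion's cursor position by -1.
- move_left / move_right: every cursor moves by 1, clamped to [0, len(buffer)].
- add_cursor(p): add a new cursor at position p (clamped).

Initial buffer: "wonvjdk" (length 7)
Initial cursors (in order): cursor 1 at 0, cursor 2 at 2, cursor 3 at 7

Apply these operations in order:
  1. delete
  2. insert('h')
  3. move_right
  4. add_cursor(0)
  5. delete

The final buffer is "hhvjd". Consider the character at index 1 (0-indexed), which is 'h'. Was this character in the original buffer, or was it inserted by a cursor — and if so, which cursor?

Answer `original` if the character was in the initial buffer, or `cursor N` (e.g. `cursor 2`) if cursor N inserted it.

After op 1 (delete): buffer="wnvjd" (len 5), cursors c1@0 c2@1 c3@5, authorship .....
After op 2 (insert('h')): buffer="hwhnvjdh" (len 8), cursors c1@1 c2@3 c3@8, authorship 1.2....3
After op 3 (move_right): buffer="hwhnvjdh" (len 8), cursors c1@2 c2@4 c3@8, authorship 1.2....3
After op 4 (add_cursor(0)): buffer="hwhnvjdh" (len 8), cursors c4@0 c1@2 c2@4 c3@8, authorship 1.2....3
After op 5 (delete): buffer="hhvjd" (len 5), cursors c4@0 c1@1 c2@2 c3@5, authorship 12...
Authorship (.=original, N=cursor N): 1 2 . . .
Index 1: author = 2

Answer: cursor 2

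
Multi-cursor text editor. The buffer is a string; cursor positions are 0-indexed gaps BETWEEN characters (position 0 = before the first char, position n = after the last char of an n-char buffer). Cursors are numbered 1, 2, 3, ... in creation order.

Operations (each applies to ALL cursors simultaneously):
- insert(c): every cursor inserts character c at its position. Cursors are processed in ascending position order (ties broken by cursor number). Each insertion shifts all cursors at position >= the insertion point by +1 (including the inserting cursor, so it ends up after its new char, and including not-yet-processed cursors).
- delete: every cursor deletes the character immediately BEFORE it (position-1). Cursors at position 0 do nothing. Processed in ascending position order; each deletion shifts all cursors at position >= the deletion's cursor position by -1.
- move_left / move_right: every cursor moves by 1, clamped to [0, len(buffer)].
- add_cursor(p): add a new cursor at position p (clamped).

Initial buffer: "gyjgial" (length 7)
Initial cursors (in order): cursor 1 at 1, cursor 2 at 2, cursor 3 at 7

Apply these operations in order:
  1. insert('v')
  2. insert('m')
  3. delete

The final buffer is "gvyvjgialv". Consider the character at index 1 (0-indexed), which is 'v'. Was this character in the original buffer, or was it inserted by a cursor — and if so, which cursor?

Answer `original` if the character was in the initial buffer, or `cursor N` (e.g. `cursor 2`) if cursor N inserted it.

After op 1 (insert('v')): buffer="gvyvjgialv" (len 10), cursors c1@2 c2@4 c3@10, authorship .1.2.....3
After op 2 (insert('m')): buffer="gvmyvmjgialvm" (len 13), cursors c1@3 c2@6 c3@13, authorship .11.22.....33
After op 3 (delete): buffer="gvyvjgialv" (len 10), cursors c1@2 c2@4 c3@10, authorship .1.2.....3
Authorship (.=original, N=cursor N): . 1 . 2 . . . . . 3
Index 1: author = 1

Answer: cursor 1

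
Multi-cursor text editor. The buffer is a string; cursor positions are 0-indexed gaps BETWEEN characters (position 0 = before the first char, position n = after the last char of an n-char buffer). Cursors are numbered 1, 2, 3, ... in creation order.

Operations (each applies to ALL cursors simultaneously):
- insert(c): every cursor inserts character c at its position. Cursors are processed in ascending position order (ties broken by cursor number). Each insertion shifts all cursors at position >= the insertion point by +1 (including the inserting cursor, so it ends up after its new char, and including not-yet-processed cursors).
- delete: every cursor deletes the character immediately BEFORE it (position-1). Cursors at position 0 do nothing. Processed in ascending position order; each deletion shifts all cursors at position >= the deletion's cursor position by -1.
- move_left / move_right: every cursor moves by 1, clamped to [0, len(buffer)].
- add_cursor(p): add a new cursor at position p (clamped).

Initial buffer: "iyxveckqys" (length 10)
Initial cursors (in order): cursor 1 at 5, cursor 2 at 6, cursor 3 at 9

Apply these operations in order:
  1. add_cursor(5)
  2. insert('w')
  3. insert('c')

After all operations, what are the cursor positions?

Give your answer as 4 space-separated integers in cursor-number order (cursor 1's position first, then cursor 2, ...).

Answer: 9 12 17 9

Derivation:
After op 1 (add_cursor(5)): buffer="iyxveckqys" (len 10), cursors c1@5 c4@5 c2@6 c3@9, authorship ..........
After op 2 (insert('w')): buffer="iyxvewwcwkqyws" (len 14), cursors c1@7 c4@7 c2@9 c3@13, authorship .....14.2...3.
After op 3 (insert('c')): buffer="iyxvewwcccwckqywcs" (len 18), cursors c1@9 c4@9 c2@12 c3@17, authorship .....1414.22...33.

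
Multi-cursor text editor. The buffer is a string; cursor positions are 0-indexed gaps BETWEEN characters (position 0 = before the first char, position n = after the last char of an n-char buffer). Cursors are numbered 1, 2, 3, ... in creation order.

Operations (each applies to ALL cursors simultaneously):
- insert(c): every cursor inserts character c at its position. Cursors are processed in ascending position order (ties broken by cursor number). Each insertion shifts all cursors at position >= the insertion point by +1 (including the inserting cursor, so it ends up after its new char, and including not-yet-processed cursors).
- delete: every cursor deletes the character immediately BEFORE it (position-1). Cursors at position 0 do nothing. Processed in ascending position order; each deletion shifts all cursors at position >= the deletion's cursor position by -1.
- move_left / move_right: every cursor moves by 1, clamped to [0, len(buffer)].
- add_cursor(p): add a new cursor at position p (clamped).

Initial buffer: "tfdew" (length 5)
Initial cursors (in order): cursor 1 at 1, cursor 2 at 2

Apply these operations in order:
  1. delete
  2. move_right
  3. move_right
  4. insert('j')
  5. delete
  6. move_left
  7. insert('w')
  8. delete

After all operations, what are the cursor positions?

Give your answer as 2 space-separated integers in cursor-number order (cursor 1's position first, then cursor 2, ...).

After op 1 (delete): buffer="dew" (len 3), cursors c1@0 c2@0, authorship ...
After op 2 (move_right): buffer="dew" (len 3), cursors c1@1 c2@1, authorship ...
After op 3 (move_right): buffer="dew" (len 3), cursors c1@2 c2@2, authorship ...
After op 4 (insert('j')): buffer="dejjw" (len 5), cursors c1@4 c2@4, authorship ..12.
After op 5 (delete): buffer="dew" (len 3), cursors c1@2 c2@2, authorship ...
After op 6 (move_left): buffer="dew" (len 3), cursors c1@1 c2@1, authorship ...
After op 7 (insert('w')): buffer="dwwew" (len 5), cursors c1@3 c2@3, authorship .12..
After op 8 (delete): buffer="dew" (len 3), cursors c1@1 c2@1, authorship ...

Answer: 1 1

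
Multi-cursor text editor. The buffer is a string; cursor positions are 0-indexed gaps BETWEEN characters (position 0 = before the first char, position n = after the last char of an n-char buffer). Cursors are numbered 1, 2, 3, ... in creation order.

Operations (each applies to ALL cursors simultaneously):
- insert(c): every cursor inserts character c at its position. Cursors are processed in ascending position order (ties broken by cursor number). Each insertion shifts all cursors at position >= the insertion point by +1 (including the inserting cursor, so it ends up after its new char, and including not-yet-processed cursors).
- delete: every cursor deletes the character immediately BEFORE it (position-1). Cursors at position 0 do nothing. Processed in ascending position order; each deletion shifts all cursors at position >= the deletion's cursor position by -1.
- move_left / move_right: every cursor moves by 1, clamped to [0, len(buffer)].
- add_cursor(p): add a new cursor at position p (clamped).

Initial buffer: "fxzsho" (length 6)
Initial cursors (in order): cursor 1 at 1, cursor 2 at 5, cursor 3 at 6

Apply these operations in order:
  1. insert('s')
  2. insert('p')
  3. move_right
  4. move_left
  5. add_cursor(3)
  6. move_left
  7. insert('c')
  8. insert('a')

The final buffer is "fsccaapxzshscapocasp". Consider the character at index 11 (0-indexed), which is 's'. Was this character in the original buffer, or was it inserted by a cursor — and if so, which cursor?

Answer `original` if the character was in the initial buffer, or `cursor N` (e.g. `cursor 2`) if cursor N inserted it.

After op 1 (insert('s')): buffer="fsxzshsos" (len 9), cursors c1@2 c2@7 c3@9, authorship .1....2.3
After op 2 (insert('p')): buffer="fspxzshsposp" (len 12), cursors c1@3 c2@9 c3@12, authorship .11....22.33
After op 3 (move_right): buffer="fspxzshsposp" (len 12), cursors c1@4 c2@10 c3@12, authorship .11....22.33
After op 4 (move_left): buffer="fspxzshsposp" (len 12), cursors c1@3 c2@9 c3@11, authorship .11....22.33
After op 5 (add_cursor(3)): buffer="fspxzshsposp" (len 12), cursors c1@3 c4@3 c2@9 c3@11, authorship .11....22.33
After op 6 (move_left): buffer="fspxzshsposp" (len 12), cursors c1@2 c4@2 c2@8 c3@10, authorship .11....22.33
After op 7 (insert('c')): buffer="fsccpxzshscpocsp" (len 16), cursors c1@4 c4@4 c2@11 c3@14, authorship .1141....222.333
After op 8 (insert('a')): buffer="fsccaapxzshscapocasp" (len 20), cursors c1@6 c4@6 c2@14 c3@18, authorship .114141....2222.3333
Authorship (.=original, N=cursor N): . 1 1 4 1 4 1 . . . . 2 2 2 2 . 3 3 3 3
Index 11: author = 2

Answer: cursor 2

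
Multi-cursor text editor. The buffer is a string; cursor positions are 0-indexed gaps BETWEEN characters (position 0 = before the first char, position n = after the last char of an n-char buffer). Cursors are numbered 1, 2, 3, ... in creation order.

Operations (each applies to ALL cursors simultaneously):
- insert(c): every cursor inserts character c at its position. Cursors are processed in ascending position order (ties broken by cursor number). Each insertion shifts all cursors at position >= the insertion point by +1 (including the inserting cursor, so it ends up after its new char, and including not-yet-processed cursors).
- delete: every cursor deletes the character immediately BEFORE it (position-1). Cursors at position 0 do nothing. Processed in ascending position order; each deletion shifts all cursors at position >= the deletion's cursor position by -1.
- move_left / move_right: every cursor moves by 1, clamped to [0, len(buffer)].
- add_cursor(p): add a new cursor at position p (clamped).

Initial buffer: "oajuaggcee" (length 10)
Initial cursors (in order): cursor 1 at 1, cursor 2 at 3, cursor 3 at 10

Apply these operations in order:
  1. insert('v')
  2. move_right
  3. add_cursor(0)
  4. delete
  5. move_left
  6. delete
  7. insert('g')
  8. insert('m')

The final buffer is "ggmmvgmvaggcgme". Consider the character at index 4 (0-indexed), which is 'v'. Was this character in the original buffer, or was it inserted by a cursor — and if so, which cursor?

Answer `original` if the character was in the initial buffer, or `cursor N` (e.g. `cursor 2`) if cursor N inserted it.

Answer: cursor 1

Derivation:
After op 1 (insert('v')): buffer="ovajvuaggceev" (len 13), cursors c1@2 c2@5 c3@13, authorship .1..2.......3
After op 2 (move_right): buffer="ovajvuaggceev" (len 13), cursors c1@3 c2@6 c3@13, authorship .1..2.......3
After op 3 (add_cursor(0)): buffer="ovajvuaggceev" (len 13), cursors c4@0 c1@3 c2@6 c3@13, authorship .1..2.......3
After op 4 (delete): buffer="ovjvaggcee" (len 10), cursors c4@0 c1@2 c2@4 c3@10, authorship .1.2......
After op 5 (move_left): buffer="ovjvaggcee" (len 10), cursors c4@0 c1@1 c2@3 c3@9, authorship .1.2......
After op 6 (delete): buffer="vvaggce" (len 7), cursors c1@0 c4@0 c2@1 c3@6, authorship 12.....
After op 7 (insert('g')): buffer="ggvgvaggcge" (len 11), cursors c1@2 c4@2 c2@4 c3@10, authorship 14122....3.
After op 8 (insert('m')): buffer="ggmmvgmvaggcgme" (len 15), cursors c1@4 c4@4 c2@7 c3@14, authorship 14141222....33.
Authorship (.=original, N=cursor N): 1 4 1 4 1 2 2 2 . . . . 3 3 .
Index 4: author = 1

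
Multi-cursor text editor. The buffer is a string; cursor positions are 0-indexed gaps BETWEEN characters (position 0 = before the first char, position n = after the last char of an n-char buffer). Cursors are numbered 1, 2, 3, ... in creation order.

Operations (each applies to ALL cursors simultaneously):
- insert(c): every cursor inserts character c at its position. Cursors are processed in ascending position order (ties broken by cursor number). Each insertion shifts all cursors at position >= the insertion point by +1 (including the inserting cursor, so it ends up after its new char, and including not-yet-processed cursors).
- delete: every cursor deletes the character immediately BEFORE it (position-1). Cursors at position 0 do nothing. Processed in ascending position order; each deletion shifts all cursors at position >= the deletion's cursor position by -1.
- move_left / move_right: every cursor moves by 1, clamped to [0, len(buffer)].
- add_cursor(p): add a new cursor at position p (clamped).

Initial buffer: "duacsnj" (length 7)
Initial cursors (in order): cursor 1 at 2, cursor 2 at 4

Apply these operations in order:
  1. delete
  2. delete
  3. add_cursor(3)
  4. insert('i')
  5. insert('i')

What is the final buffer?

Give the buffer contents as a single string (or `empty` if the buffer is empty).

Answer: iiiisnjii

Derivation:
After op 1 (delete): buffer="dasnj" (len 5), cursors c1@1 c2@2, authorship .....
After op 2 (delete): buffer="snj" (len 3), cursors c1@0 c2@0, authorship ...
After op 3 (add_cursor(3)): buffer="snj" (len 3), cursors c1@0 c2@0 c3@3, authorship ...
After op 4 (insert('i')): buffer="iisnji" (len 6), cursors c1@2 c2@2 c3@6, authorship 12...3
After op 5 (insert('i')): buffer="iiiisnjii" (len 9), cursors c1@4 c2@4 c3@9, authorship 1212...33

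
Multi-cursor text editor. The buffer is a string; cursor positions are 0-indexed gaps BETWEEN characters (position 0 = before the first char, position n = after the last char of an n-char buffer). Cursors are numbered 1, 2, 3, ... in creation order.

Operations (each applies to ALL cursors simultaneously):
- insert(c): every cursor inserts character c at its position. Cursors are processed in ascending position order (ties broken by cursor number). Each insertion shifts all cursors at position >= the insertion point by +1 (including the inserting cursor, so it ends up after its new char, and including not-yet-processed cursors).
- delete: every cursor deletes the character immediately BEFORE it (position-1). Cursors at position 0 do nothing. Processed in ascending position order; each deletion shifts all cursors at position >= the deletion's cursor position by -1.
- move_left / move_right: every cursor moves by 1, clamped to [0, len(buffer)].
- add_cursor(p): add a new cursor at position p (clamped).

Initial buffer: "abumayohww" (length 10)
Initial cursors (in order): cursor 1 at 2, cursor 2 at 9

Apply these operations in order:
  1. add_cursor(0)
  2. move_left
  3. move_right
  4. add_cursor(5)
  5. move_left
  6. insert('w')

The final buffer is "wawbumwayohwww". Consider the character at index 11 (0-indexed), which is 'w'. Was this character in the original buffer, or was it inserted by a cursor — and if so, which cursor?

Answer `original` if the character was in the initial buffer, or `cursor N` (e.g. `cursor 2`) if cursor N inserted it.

Answer: cursor 2

Derivation:
After op 1 (add_cursor(0)): buffer="abumayohww" (len 10), cursors c3@0 c1@2 c2@9, authorship ..........
After op 2 (move_left): buffer="abumayohww" (len 10), cursors c3@0 c1@1 c2@8, authorship ..........
After op 3 (move_right): buffer="abumayohww" (len 10), cursors c3@1 c1@2 c2@9, authorship ..........
After op 4 (add_cursor(5)): buffer="abumayohww" (len 10), cursors c3@1 c1@2 c4@5 c2@9, authorship ..........
After op 5 (move_left): buffer="abumayohww" (len 10), cursors c3@0 c1@1 c4@4 c2@8, authorship ..........
After op 6 (insert('w')): buffer="wawbumwayohwww" (len 14), cursors c3@1 c1@3 c4@7 c2@12, authorship 3.1...4....2..
Authorship (.=original, N=cursor N): 3 . 1 . . . 4 . . . . 2 . .
Index 11: author = 2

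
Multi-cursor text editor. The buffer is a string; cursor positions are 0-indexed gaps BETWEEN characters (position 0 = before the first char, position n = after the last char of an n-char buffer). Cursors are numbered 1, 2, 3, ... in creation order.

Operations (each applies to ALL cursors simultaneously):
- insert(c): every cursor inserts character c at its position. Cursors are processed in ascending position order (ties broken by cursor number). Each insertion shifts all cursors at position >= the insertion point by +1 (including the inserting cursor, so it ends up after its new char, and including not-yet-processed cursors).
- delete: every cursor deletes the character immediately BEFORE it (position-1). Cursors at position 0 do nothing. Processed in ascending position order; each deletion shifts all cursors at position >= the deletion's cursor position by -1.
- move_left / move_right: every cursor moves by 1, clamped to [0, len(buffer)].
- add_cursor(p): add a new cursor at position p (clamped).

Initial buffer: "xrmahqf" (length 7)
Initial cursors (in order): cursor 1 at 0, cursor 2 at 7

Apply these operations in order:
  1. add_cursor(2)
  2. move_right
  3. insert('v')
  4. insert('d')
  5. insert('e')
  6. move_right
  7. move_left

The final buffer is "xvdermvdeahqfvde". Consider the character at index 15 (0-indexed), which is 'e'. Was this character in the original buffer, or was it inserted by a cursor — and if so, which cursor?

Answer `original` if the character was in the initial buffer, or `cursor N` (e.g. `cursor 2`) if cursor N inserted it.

After op 1 (add_cursor(2)): buffer="xrmahqf" (len 7), cursors c1@0 c3@2 c2@7, authorship .......
After op 2 (move_right): buffer="xrmahqf" (len 7), cursors c1@1 c3@3 c2@7, authorship .......
After op 3 (insert('v')): buffer="xvrmvahqfv" (len 10), cursors c1@2 c3@5 c2@10, authorship .1..3....2
After op 4 (insert('d')): buffer="xvdrmvdahqfvd" (len 13), cursors c1@3 c3@7 c2@13, authorship .11..33....22
After op 5 (insert('e')): buffer="xvdermvdeahqfvde" (len 16), cursors c1@4 c3@9 c2@16, authorship .111..333....222
After op 6 (move_right): buffer="xvdermvdeahqfvde" (len 16), cursors c1@5 c3@10 c2@16, authorship .111..333....222
After op 7 (move_left): buffer="xvdermvdeahqfvde" (len 16), cursors c1@4 c3@9 c2@15, authorship .111..333....222
Authorship (.=original, N=cursor N): . 1 1 1 . . 3 3 3 . . . . 2 2 2
Index 15: author = 2

Answer: cursor 2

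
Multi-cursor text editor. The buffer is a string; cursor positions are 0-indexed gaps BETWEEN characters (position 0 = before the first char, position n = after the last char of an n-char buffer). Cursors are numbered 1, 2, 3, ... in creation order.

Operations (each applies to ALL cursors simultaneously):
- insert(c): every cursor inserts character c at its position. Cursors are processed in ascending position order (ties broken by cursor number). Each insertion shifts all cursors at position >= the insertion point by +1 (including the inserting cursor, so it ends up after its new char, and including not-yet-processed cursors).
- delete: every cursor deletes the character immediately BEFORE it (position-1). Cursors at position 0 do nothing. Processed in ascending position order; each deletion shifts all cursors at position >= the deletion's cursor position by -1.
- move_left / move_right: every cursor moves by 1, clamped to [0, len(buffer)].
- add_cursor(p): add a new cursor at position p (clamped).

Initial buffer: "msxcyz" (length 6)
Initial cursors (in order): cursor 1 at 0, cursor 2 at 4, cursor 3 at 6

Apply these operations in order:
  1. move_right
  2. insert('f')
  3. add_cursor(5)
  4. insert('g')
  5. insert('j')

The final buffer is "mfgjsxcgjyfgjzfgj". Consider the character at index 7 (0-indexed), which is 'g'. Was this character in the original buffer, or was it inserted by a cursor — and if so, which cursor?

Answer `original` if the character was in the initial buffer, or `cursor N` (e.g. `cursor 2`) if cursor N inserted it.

After op 1 (move_right): buffer="msxcyz" (len 6), cursors c1@1 c2@5 c3@6, authorship ......
After op 2 (insert('f')): buffer="mfsxcyfzf" (len 9), cursors c1@2 c2@7 c3@9, authorship .1....2.3
After op 3 (add_cursor(5)): buffer="mfsxcyfzf" (len 9), cursors c1@2 c4@5 c2@7 c3@9, authorship .1....2.3
After op 4 (insert('g')): buffer="mfgsxcgyfgzfg" (len 13), cursors c1@3 c4@7 c2@10 c3@13, authorship .11...4.22.33
After op 5 (insert('j')): buffer="mfgjsxcgjyfgjzfgj" (len 17), cursors c1@4 c4@9 c2@13 c3@17, authorship .111...44.222.333
Authorship (.=original, N=cursor N): . 1 1 1 . . . 4 4 . 2 2 2 . 3 3 3
Index 7: author = 4

Answer: cursor 4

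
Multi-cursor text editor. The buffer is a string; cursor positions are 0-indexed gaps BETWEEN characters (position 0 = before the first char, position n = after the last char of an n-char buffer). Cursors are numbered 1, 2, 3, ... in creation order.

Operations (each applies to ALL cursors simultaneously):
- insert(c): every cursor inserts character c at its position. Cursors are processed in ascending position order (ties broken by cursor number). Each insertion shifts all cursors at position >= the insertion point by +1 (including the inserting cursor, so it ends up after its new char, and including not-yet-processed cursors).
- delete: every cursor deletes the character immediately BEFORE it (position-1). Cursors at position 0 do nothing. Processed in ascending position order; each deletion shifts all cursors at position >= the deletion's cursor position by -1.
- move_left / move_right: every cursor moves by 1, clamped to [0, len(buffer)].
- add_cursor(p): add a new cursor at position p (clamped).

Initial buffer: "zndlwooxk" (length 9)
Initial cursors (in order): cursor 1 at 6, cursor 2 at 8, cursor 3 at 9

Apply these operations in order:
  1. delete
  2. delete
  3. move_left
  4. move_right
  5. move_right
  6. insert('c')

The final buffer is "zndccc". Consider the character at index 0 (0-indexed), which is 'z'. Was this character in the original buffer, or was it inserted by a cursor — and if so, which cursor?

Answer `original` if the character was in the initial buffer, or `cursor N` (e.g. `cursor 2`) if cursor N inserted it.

Answer: original

Derivation:
After op 1 (delete): buffer="zndlwo" (len 6), cursors c1@5 c2@6 c3@6, authorship ......
After op 2 (delete): buffer="znd" (len 3), cursors c1@3 c2@3 c3@3, authorship ...
After op 3 (move_left): buffer="znd" (len 3), cursors c1@2 c2@2 c3@2, authorship ...
After op 4 (move_right): buffer="znd" (len 3), cursors c1@3 c2@3 c3@3, authorship ...
After op 5 (move_right): buffer="znd" (len 3), cursors c1@3 c2@3 c3@3, authorship ...
After op 6 (insert('c')): buffer="zndccc" (len 6), cursors c1@6 c2@6 c3@6, authorship ...123
Authorship (.=original, N=cursor N): . . . 1 2 3
Index 0: author = original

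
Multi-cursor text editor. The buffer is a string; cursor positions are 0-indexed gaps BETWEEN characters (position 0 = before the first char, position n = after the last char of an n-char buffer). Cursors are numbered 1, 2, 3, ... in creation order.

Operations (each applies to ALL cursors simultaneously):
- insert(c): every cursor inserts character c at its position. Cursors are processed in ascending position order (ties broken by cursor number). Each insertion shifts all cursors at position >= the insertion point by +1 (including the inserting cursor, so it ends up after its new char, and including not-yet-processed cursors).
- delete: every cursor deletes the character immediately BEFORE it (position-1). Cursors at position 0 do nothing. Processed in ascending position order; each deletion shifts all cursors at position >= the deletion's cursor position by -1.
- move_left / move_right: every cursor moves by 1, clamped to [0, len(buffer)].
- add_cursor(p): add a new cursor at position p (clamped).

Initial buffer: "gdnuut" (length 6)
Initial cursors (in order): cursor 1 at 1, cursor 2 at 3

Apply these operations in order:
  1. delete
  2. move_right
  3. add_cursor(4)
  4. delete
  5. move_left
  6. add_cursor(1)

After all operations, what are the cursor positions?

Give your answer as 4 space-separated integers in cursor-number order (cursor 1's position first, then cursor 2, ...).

Answer: 0 0 0 1

Derivation:
After op 1 (delete): buffer="duut" (len 4), cursors c1@0 c2@1, authorship ....
After op 2 (move_right): buffer="duut" (len 4), cursors c1@1 c2@2, authorship ....
After op 3 (add_cursor(4)): buffer="duut" (len 4), cursors c1@1 c2@2 c3@4, authorship ....
After op 4 (delete): buffer="u" (len 1), cursors c1@0 c2@0 c3@1, authorship .
After op 5 (move_left): buffer="u" (len 1), cursors c1@0 c2@0 c3@0, authorship .
After op 6 (add_cursor(1)): buffer="u" (len 1), cursors c1@0 c2@0 c3@0 c4@1, authorship .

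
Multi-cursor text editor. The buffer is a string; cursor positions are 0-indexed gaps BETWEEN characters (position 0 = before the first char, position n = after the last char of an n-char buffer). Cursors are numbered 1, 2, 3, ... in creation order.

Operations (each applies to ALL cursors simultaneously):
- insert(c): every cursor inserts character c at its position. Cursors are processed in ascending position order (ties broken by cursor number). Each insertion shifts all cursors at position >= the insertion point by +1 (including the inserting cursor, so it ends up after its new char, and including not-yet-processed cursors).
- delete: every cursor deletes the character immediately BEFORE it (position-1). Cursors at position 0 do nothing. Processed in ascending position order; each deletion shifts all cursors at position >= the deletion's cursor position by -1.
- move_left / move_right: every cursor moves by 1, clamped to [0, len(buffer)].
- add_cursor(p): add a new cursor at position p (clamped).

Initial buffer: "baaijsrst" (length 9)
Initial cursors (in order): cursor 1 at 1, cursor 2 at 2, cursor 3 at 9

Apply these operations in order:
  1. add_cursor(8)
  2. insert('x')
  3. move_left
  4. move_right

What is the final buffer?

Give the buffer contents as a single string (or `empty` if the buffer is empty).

After op 1 (add_cursor(8)): buffer="baaijsrst" (len 9), cursors c1@1 c2@2 c4@8 c3@9, authorship .........
After op 2 (insert('x')): buffer="bxaxaijsrsxtx" (len 13), cursors c1@2 c2@4 c4@11 c3@13, authorship .1.2......4.3
After op 3 (move_left): buffer="bxaxaijsrsxtx" (len 13), cursors c1@1 c2@3 c4@10 c3@12, authorship .1.2......4.3
After op 4 (move_right): buffer="bxaxaijsrsxtx" (len 13), cursors c1@2 c2@4 c4@11 c3@13, authorship .1.2......4.3

Answer: bxaxaijsrsxtx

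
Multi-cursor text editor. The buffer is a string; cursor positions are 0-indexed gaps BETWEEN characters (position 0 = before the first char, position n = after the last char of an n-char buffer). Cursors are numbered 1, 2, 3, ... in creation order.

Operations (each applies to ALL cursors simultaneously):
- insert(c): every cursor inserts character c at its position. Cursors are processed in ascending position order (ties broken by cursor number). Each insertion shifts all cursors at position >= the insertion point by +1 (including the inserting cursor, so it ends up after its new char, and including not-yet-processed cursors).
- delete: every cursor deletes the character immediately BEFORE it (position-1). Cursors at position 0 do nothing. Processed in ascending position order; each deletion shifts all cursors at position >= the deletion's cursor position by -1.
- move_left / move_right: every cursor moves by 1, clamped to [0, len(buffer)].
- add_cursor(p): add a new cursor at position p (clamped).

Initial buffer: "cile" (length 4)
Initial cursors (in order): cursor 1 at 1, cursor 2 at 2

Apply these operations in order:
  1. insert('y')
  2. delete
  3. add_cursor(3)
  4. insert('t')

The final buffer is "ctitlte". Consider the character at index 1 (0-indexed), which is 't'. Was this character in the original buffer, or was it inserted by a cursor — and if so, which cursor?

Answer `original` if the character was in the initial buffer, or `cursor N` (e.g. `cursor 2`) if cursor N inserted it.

After op 1 (insert('y')): buffer="cyiyle" (len 6), cursors c1@2 c2@4, authorship .1.2..
After op 2 (delete): buffer="cile" (len 4), cursors c1@1 c2@2, authorship ....
After op 3 (add_cursor(3)): buffer="cile" (len 4), cursors c1@1 c2@2 c3@3, authorship ....
After op 4 (insert('t')): buffer="ctitlte" (len 7), cursors c1@2 c2@4 c3@6, authorship .1.2.3.
Authorship (.=original, N=cursor N): . 1 . 2 . 3 .
Index 1: author = 1

Answer: cursor 1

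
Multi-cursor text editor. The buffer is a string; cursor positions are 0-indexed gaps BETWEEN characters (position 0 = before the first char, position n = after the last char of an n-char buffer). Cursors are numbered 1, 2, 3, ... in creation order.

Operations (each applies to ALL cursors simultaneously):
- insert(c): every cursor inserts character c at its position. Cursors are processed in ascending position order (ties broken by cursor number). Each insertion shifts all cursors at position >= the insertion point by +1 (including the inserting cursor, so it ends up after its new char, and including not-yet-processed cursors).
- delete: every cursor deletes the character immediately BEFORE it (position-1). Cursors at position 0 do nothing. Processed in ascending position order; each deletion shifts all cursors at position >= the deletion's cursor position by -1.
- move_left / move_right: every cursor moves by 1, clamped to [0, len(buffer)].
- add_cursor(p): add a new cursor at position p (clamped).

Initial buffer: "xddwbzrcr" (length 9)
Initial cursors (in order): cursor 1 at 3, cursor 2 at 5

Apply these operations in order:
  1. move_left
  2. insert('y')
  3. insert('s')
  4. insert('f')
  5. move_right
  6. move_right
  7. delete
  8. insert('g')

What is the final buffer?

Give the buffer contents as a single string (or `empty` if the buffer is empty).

After op 1 (move_left): buffer="xddwbzrcr" (len 9), cursors c1@2 c2@4, authorship .........
After op 2 (insert('y')): buffer="xdydwybzrcr" (len 11), cursors c1@3 c2@6, authorship ..1..2.....
After op 3 (insert('s')): buffer="xdysdwysbzrcr" (len 13), cursors c1@4 c2@8, authorship ..11..22.....
After op 4 (insert('f')): buffer="xdysfdwysfbzrcr" (len 15), cursors c1@5 c2@10, authorship ..111..222.....
After op 5 (move_right): buffer="xdysfdwysfbzrcr" (len 15), cursors c1@6 c2@11, authorship ..111..222.....
After op 6 (move_right): buffer="xdysfdwysfbzrcr" (len 15), cursors c1@7 c2@12, authorship ..111..222.....
After op 7 (delete): buffer="xdysfdysfbrcr" (len 13), cursors c1@6 c2@10, authorship ..111.222....
After op 8 (insert('g')): buffer="xdysfdgysfbgrcr" (len 15), cursors c1@7 c2@12, authorship ..111.1222.2...

Answer: xdysfdgysfbgrcr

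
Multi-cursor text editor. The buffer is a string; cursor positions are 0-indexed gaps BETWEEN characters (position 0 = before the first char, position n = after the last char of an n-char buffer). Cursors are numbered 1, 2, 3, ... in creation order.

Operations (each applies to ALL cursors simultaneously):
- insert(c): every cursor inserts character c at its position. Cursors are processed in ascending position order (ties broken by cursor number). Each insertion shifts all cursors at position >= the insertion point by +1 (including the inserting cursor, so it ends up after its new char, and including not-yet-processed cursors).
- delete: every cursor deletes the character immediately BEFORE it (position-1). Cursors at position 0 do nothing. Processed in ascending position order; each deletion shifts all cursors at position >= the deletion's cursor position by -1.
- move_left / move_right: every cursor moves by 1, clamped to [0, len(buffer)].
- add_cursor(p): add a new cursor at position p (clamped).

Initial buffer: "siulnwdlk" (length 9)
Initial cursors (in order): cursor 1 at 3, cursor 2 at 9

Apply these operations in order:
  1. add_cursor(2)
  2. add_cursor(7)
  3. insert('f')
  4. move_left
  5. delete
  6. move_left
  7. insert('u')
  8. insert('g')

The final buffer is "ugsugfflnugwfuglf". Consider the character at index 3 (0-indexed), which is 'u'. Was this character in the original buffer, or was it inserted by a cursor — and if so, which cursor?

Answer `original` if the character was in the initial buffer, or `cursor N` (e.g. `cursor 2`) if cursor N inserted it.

Answer: cursor 1

Derivation:
After op 1 (add_cursor(2)): buffer="siulnwdlk" (len 9), cursors c3@2 c1@3 c2@9, authorship .........
After op 2 (add_cursor(7)): buffer="siulnwdlk" (len 9), cursors c3@2 c1@3 c4@7 c2@9, authorship .........
After op 3 (insert('f')): buffer="sifuflnwdflkf" (len 13), cursors c3@3 c1@5 c4@10 c2@13, authorship ..3.1....4..2
After op 4 (move_left): buffer="sifuflnwdflkf" (len 13), cursors c3@2 c1@4 c4@9 c2@12, authorship ..3.1....4..2
After op 5 (delete): buffer="sfflnwflf" (len 9), cursors c3@1 c1@2 c4@6 c2@8, authorship .31...4.2
After op 6 (move_left): buffer="sfflnwflf" (len 9), cursors c3@0 c1@1 c4@5 c2@7, authorship .31...4.2
After op 7 (insert('u')): buffer="usufflnuwfulf" (len 13), cursors c3@1 c1@3 c4@8 c2@11, authorship 3.131..4.42.2
After op 8 (insert('g')): buffer="ugsugfflnugwfuglf" (len 17), cursors c3@2 c1@5 c4@11 c2@15, authorship 33.1131..44.422.2
Authorship (.=original, N=cursor N): 3 3 . 1 1 3 1 . . 4 4 . 4 2 2 . 2
Index 3: author = 1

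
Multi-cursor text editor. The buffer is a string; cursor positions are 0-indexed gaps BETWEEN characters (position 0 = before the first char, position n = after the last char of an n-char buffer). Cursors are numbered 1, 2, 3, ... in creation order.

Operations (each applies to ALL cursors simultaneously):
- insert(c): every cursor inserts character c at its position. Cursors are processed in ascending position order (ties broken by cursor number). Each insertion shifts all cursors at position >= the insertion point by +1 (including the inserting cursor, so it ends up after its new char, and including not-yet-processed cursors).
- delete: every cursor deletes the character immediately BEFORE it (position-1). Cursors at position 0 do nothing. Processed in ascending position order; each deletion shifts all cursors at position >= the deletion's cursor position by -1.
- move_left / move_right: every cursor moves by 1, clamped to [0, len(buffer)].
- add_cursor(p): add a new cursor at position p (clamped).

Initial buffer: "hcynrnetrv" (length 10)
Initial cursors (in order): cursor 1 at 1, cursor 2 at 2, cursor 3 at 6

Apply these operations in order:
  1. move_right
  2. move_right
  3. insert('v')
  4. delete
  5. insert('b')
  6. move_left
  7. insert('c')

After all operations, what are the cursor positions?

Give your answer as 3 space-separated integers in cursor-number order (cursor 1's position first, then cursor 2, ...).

After op 1 (move_right): buffer="hcynrnetrv" (len 10), cursors c1@2 c2@3 c3@7, authorship ..........
After op 2 (move_right): buffer="hcynrnetrv" (len 10), cursors c1@3 c2@4 c3@8, authorship ..........
After op 3 (insert('v')): buffer="hcyvnvrnetvrv" (len 13), cursors c1@4 c2@6 c3@11, authorship ...1.2....3..
After op 4 (delete): buffer="hcynrnetrv" (len 10), cursors c1@3 c2@4 c3@8, authorship ..........
After op 5 (insert('b')): buffer="hcybnbrnetbrv" (len 13), cursors c1@4 c2@6 c3@11, authorship ...1.2....3..
After op 6 (move_left): buffer="hcybnbrnetbrv" (len 13), cursors c1@3 c2@5 c3@10, authorship ...1.2....3..
After op 7 (insert('c')): buffer="hcycbncbrnetcbrv" (len 16), cursors c1@4 c2@7 c3@13, authorship ...11.22....33..

Answer: 4 7 13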